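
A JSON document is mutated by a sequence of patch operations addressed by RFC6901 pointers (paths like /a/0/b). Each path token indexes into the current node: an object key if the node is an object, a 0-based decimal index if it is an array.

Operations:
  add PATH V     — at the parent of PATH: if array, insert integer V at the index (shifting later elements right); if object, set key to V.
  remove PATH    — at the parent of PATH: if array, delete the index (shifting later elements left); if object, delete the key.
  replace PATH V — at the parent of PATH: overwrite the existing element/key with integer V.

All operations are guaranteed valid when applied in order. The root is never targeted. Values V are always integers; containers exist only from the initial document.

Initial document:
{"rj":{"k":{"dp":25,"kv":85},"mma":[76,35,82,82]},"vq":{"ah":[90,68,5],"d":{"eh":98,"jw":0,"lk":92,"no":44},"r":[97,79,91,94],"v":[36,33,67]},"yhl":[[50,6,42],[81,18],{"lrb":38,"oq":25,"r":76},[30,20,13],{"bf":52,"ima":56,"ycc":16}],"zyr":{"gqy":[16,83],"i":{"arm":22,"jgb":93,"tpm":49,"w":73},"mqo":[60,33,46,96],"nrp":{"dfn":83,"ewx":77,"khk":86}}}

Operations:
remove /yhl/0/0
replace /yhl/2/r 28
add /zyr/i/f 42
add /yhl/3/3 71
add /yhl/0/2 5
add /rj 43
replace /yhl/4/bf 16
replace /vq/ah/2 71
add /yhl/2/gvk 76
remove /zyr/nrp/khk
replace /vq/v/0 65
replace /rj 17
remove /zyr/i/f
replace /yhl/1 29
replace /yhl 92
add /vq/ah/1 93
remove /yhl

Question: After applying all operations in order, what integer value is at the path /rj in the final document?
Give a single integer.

Answer: 17

Derivation:
After op 1 (remove /yhl/0/0): {"rj":{"k":{"dp":25,"kv":85},"mma":[76,35,82,82]},"vq":{"ah":[90,68,5],"d":{"eh":98,"jw":0,"lk":92,"no":44},"r":[97,79,91,94],"v":[36,33,67]},"yhl":[[6,42],[81,18],{"lrb":38,"oq":25,"r":76},[30,20,13],{"bf":52,"ima":56,"ycc":16}],"zyr":{"gqy":[16,83],"i":{"arm":22,"jgb":93,"tpm":49,"w":73},"mqo":[60,33,46,96],"nrp":{"dfn":83,"ewx":77,"khk":86}}}
After op 2 (replace /yhl/2/r 28): {"rj":{"k":{"dp":25,"kv":85},"mma":[76,35,82,82]},"vq":{"ah":[90,68,5],"d":{"eh":98,"jw":0,"lk":92,"no":44},"r":[97,79,91,94],"v":[36,33,67]},"yhl":[[6,42],[81,18],{"lrb":38,"oq":25,"r":28},[30,20,13],{"bf":52,"ima":56,"ycc":16}],"zyr":{"gqy":[16,83],"i":{"arm":22,"jgb":93,"tpm":49,"w":73},"mqo":[60,33,46,96],"nrp":{"dfn":83,"ewx":77,"khk":86}}}
After op 3 (add /zyr/i/f 42): {"rj":{"k":{"dp":25,"kv":85},"mma":[76,35,82,82]},"vq":{"ah":[90,68,5],"d":{"eh":98,"jw":0,"lk":92,"no":44},"r":[97,79,91,94],"v":[36,33,67]},"yhl":[[6,42],[81,18],{"lrb":38,"oq":25,"r":28},[30,20,13],{"bf":52,"ima":56,"ycc":16}],"zyr":{"gqy":[16,83],"i":{"arm":22,"f":42,"jgb":93,"tpm":49,"w":73},"mqo":[60,33,46,96],"nrp":{"dfn":83,"ewx":77,"khk":86}}}
After op 4 (add /yhl/3/3 71): {"rj":{"k":{"dp":25,"kv":85},"mma":[76,35,82,82]},"vq":{"ah":[90,68,5],"d":{"eh":98,"jw":0,"lk":92,"no":44},"r":[97,79,91,94],"v":[36,33,67]},"yhl":[[6,42],[81,18],{"lrb":38,"oq":25,"r":28},[30,20,13,71],{"bf":52,"ima":56,"ycc":16}],"zyr":{"gqy":[16,83],"i":{"arm":22,"f":42,"jgb":93,"tpm":49,"w":73},"mqo":[60,33,46,96],"nrp":{"dfn":83,"ewx":77,"khk":86}}}
After op 5 (add /yhl/0/2 5): {"rj":{"k":{"dp":25,"kv":85},"mma":[76,35,82,82]},"vq":{"ah":[90,68,5],"d":{"eh":98,"jw":0,"lk":92,"no":44},"r":[97,79,91,94],"v":[36,33,67]},"yhl":[[6,42,5],[81,18],{"lrb":38,"oq":25,"r":28},[30,20,13,71],{"bf":52,"ima":56,"ycc":16}],"zyr":{"gqy":[16,83],"i":{"arm":22,"f":42,"jgb":93,"tpm":49,"w":73},"mqo":[60,33,46,96],"nrp":{"dfn":83,"ewx":77,"khk":86}}}
After op 6 (add /rj 43): {"rj":43,"vq":{"ah":[90,68,5],"d":{"eh":98,"jw":0,"lk":92,"no":44},"r":[97,79,91,94],"v":[36,33,67]},"yhl":[[6,42,5],[81,18],{"lrb":38,"oq":25,"r":28},[30,20,13,71],{"bf":52,"ima":56,"ycc":16}],"zyr":{"gqy":[16,83],"i":{"arm":22,"f":42,"jgb":93,"tpm":49,"w":73},"mqo":[60,33,46,96],"nrp":{"dfn":83,"ewx":77,"khk":86}}}
After op 7 (replace /yhl/4/bf 16): {"rj":43,"vq":{"ah":[90,68,5],"d":{"eh":98,"jw":0,"lk":92,"no":44},"r":[97,79,91,94],"v":[36,33,67]},"yhl":[[6,42,5],[81,18],{"lrb":38,"oq":25,"r":28},[30,20,13,71],{"bf":16,"ima":56,"ycc":16}],"zyr":{"gqy":[16,83],"i":{"arm":22,"f":42,"jgb":93,"tpm":49,"w":73},"mqo":[60,33,46,96],"nrp":{"dfn":83,"ewx":77,"khk":86}}}
After op 8 (replace /vq/ah/2 71): {"rj":43,"vq":{"ah":[90,68,71],"d":{"eh":98,"jw":0,"lk":92,"no":44},"r":[97,79,91,94],"v":[36,33,67]},"yhl":[[6,42,5],[81,18],{"lrb":38,"oq":25,"r":28},[30,20,13,71],{"bf":16,"ima":56,"ycc":16}],"zyr":{"gqy":[16,83],"i":{"arm":22,"f":42,"jgb":93,"tpm":49,"w":73},"mqo":[60,33,46,96],"nrp":{"dfn":83,"ewx":77,"khk":86}}}
After op 9 (add /yhl/2/gvk 76): {"rj":43,"vq":{"ah":[90,68,71],"d":{"eh":98,"jw":0,"lk":92,"no":44},"r":[97,79,91,94],"v":[36,33,67]},"yhl":[[6,42,5],[81,18],{"gvk":76,"lrb":38,"oq":25,"r":28},[30,20,13,71],{"bf":16,"ima":56,"ycc":16}],"zyr":{"gqy":[16,83],"i":{"arm":22,"f":42,"jgb":93,"tpm":49,"w":73},"mqo":[60,33,46,96],"nrp":{"dfn":83,"ewx":77,"khk":86}}}
After op 10 (remove /zyr/nrp/khk): {"rj":43,"vq":{"ah":[90,68,71],"d":{"eh":98,"jw":0,"lk":92,"no":44},"r":[97,79,91,94],"v":[36,33,67]},"yhl":[[6,42,5],[81,18],{"gvk":76,"lrb":38,"oq":25,"r":28},[30,20,13,71],{"bf":16,"ima":56,"ycc":16}],"zyr":{"gqy":[16,83],"i":{"arm":22,"f":42,"jgb":93,"tpm":49,"w":73},"mqo":[60,33,46,96],"nrp":{"dfn":83,"ewx":77}}}
After op 11 (replace /vq/v/0 65): {"rj":43,"vq":{"ah":[90,68,71],"d":{"eh":98,"jw":0,"lk":92,"no":44},"r":[97,79,91,94],"v":[65,33,67]},"yhl":[[6,42,5],[81,18],{"gvk":76,"lrb":38,"oq":25,"r":28},[30,20,13,71],{"bf":16,"ima":56,"ycc":16}],"zyr":{"gqy":[16,83],"i":{"arm":22,"f":42,"jgb":93,"tpm":49,"w":73},"mqo":[60,33,46,96],"nrp":{"dfn":83,"ewx":77}}}
After op 12 (replace /rj 17): {"rj":17,"vq":{"ah":[90,68,71],"d":{"eh":98,"jw":0,"lk":92,"no":44},"r":[97,79,91,94],"v":[65,33,67]},"yhl":[[6,42,5],[81,18],{"gvk":76,"lrb":38,"oq":25,"r":28},[30,20,13,71],{"bf":16,"ima":56,"ycc":16}],"zyr":{"gqy":[16,83],"i":{"arm":22,"f":42,"jgb":93,"tpm":49,"w":73},"mqo":[60,33,46,96],"nrp":{"dfn":83,"ewx":77}}}
After op 13 (remove /zyr/i/f): {"rj":17,"vq":{"ah":[90,68,71],"d":{"eh":98,"jw":0,"lk":92,"no":44},"r":[97,79,91,94],"v":[65,33,67]},"yhl":[[6,42,5],[81,18],{"gvk":76,"lrb":38,"oq":25,"r":28},[30,20,13,71],{"bf":16,"ima":56,"ycc":16}],"zyr":{"gqy":[16,83],"i":{"arm":22,"jgb":93,"tpm":49,"w":73},"mqo":[60,33,46,96],"nrp":{"dfn":83,"ewx":77}}}
After op 14 (replace /yhl/1 29): {"rj":17,"vq":{"ah":[90,68,71],"d":{"eh":98,"jw":0,"lk":92,"no":44},"r":[97,79,91,94],"v":[65,33,67]},"yhl":[[6,42,5],29,{"gvk":76,"lrb":38,"oq":25,"r":28},[30,20,13,71],{"bf":16,"ima":56,"ycc":16}],"zyr":{"gqy":[16,83],"i":{"arm":22,"jgb":93,"tpm":49,"w":73},"mqo":[60,33,46,96],"nrp":{"dfn":83,"ewx":77}}}
After op 15 (replace /yhl 92): {"rj":17,"vq":{"ah":[90,68,71],"d":{"eh":98,"jw":0,"lk":92,"no":44},"r":[97,79,91,94],"v":[65,33,67]},"yhl":92,"zyr":{"gqy":[16,83],"i":{"arm":22,"jgb":93,"tpm":49,"w":73},"mqo":[60,33,46,96],"nrp":{"dfn":83,"ewx":77}}}
After op 16 (add /vq/ah/1 93): {"rj":17,"vq":{"ah":[90,93,68,71],"d":{"eh":98,"jw":0,"lk":92,"no":44},"r":[97,79,91,94],"v":[65,33,67]},"yhl":92,"zyr":{"gqy":[16,83],"i":{"arm":22,"jgb":93,"tpm":49,"w":73},"mqo":[60,33,46,96],"nrp":{"dfn":83,"ewx":77}}}
After op 17 (remove /yhl): {"rj":17,"vq":{"ah":[90,93,68,71],"d":{"eh":98,"jw":0,"lk":92,"no":44},"r":[97,79,91,94],"v":[65,33,67]},"zyr":{"gqy":[16,83],"i":{"arm":22,"jgb":93,"tpm":49,"w":73},"mqo":[60,33,46,96],"nrp":{"dfn":83,"ewx":77}}}
Value at /rj: 17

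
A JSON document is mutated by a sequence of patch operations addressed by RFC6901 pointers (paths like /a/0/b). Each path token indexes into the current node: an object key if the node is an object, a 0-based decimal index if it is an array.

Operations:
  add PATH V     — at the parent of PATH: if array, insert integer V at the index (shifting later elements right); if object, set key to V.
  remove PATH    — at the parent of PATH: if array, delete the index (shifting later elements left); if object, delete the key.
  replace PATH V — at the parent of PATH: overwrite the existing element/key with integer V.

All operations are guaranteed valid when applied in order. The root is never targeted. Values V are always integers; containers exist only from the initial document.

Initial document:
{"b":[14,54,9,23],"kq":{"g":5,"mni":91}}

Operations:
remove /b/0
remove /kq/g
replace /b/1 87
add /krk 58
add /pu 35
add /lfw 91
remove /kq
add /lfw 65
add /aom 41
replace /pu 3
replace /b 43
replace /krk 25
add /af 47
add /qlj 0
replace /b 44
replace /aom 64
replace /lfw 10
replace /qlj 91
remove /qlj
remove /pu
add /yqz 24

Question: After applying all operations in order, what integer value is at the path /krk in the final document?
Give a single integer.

Answer: 25

Derivation:
After op 1 (remove /b/0): {"b":[54,9,23],"kq":{"g":5,"mni":91}}
After op 2 (remove /kq/g): {"b":[54,9,23],"kq":{"mni":91}}
After op 3 (replace /b/1 87): {"b":[54,87,23],"kq":{"mni":91}}
After op 4 (add /krk 58): {"b":[54,87,23],"kq":{"mni":91},"krk":58}
After op 5 (add /pu 35): {"b":[54,87,23],"kq":{"mni":91},"krk":58,"pu":35}
After op 6 (add /lfw 91): {"b":[54,87,23],"kq":{"mni":91},"krk":58,"lfw":91,"pu":35}
After op 7 (remove /kq): {"b":[54,87,23],"krk":58,"lfw":91,"pu":35}
After op 8 (add /lfw 65): {"b":[54,87,23],"krk":58,"lfw":65,"pu":35}
After op 9 (add /aom 41): {"aom":41,"b":[54,87,23],"krk":58,"lfw":65,"pu":35}
After op 10 (replace /pu 3): {"aom":41,"b":[54,87,23],"krk":58,"lfw":65,"pu":3}
After op 11 (replace /b 43): {"aom":41,"b":43,"krk":58,"lfw":65,"pu":3}
After op 12 (replace /krk 25): {"aom":41,"b":43,"krk":25,"lfw":65,"pu":3}
After op 13 (add /af 47): {"af":47,"aom":41,"b":43,"krk":25,"lfw":65,"pu":3}
After op 14 (add /qlj 0): {"af":47,"aom":41,"b":43,"krk":25,"lfw":65,"pu":3,"qlj":0}
After op 15 (replace /b 44): {"af":47,"aom":41,"b":44,"krk":25,"lfw":65,"pu":3,"qlj":0}
After op 16 (replace /aom 64): {"af":47,"aom":64,"b":44,"krk":25,"lfw":65,"pu":3,"qlj":0}
After op 17 (replace /lfw 10): {"af":47,"aom":64,"b":44,"krk":25,"lfw":10,"pu":3,"qlj":0}
After op 18 (replace /qlj 91): {"af":47,"aom":64,"b":44,"krk":25,"lfw":10,"pu":3,"qlj":91}
After op 19 (remove /qlj): {"af":47,"aom":64,"b":44,"krk":25,"lfw":10,"pu":3}
After op 20 (remove /pu): {"af":47,"aom":64,"b":44,"krk":25,"lfw":10}
After op 21 (add /yqz 24): {"af":47,"aom":64,"b":44,"krk":25,"lfw":10,"yqz":24}
Value at /krk: 25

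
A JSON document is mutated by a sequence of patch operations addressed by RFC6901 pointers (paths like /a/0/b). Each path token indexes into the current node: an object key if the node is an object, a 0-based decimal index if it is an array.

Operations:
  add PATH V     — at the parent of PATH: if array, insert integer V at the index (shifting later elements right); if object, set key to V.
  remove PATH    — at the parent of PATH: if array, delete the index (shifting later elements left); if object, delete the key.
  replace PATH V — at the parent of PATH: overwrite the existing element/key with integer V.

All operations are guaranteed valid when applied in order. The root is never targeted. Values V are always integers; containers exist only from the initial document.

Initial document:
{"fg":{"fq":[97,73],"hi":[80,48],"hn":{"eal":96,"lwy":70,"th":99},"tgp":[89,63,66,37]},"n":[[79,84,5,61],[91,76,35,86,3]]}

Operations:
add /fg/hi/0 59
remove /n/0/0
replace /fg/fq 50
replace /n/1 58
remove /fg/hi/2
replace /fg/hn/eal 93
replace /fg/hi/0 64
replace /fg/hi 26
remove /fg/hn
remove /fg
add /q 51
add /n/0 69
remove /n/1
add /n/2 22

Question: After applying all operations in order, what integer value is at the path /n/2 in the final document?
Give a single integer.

Answer: 22

Derivation:
After op 1 (add /fg/hi/0 59): {"fg":{"fq":[97,73],"hi":[59,80,48],"hn":{"eal":96,"lwy":70,"th":99},"tgp":[89,63,66,37]},"n":[[79,84,5,61],[91,76,35,86,3]]}
After op 2 (remove /n/0/0): {"fg":{"fq":[97,73],"hi":[59,80,48],"hn":{"eal":96,"lwy":70,"th":99},"tgp":[89,63,66,37]},"n":[[84,5,61],[91,76,35,86,3]]}
After op 3 (replace /fg/fq 50): {"fg":{"fq":50,"hi":[59,80,48],"hn":{"eal":96,"lwy":70,"th":99},"tgp":[89,63,66,37]},"n":[[84,5,61],[91,76,35,86,3]]}
After op 4 (replace /n/1 58): {"fg":{"fq":50,"hi":[59,80,48],"hn":{"eal":96,"lwy":70,"th":99},"tgp":[89,63,66,37]},"n":[[84,5,61],58]}
After op 5 (remove /fg/hi/2): {"fg":{"fq":50,"hi":[59,80],"hn":{"eal":96,"lwy":70,"th":99},"tgp":[89,63,66,37]},"n":[[84,5,61],58]}
After op 6 (replace /fg/hn/eal 93): {"fg":{"fq":50,"hi":[59,80],"hn":{"eal":93,"lwy":70,"th":99},"tgp":[89,63,66,37]},"n":[[84,5,61],58]}
After op 7 (replace /fg/hi/0 64): {"fg":{"fq":50,"hi":[64,80],"hn":{"eal":93,"lwy":70,"th":99},"tgp":[89,63,66,37]},"n":[[84,5,61],58]}
After op 8 (replace /fg/hi 26): {"fg":{"fq":50,"hi":26,"hn":{"eal":93,"lwy":70,"th":99},"tgp":[89,63,66,37]},"n":[[84,5,61],58]}
After op 9 (remove /fg/hn): {"fg":{"fq":50,"hi":26,"tgp":[89,63,66,37]},"n":[[84,5,61],58]}
After op 10 (remove /fg): {"n":[[84,5,61],58]}
After op 11 (add /q 51): {"n":[[84,5,61],58],"q":51}
After op 12 (add /n/0 69): {"n":[69,[84,5,61],58],"q":51}
After op 13 (remove /n/1): {"n":[69,58],"q":51}
After op 14 (add /n/2 22): {"n":[69,58,22],"q":51}
Value at /n/2: 22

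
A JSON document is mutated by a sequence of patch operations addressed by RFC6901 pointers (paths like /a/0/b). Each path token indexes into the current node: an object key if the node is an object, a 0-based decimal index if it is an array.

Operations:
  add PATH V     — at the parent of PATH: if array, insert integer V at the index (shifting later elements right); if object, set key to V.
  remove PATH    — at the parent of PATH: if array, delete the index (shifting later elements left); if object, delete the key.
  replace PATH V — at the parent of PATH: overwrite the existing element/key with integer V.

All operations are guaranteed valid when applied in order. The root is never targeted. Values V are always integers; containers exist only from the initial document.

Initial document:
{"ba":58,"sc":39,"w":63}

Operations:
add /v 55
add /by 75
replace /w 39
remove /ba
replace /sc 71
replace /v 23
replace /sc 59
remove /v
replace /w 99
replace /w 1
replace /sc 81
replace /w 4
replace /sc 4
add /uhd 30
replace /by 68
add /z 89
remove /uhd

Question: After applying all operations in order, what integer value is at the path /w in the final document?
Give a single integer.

Answer: 4

Derivation:
After op 1 (add /v 55): {"ba":58,"sc":39,"v":55,"w":63}
After op 2 (add /by 75): {"ba":58,"by":75,"sc":39,"v":55,"w":63}
After op 3 (replace /w 39): {"ba":58,"by":75,"sc":39,"v":55,"w":39}
After op 4 (remove /ba): {"by":75,"sc":39,"v":55,"w":39}
After op 5 (replace /sc 71): {"by":75,"sc":71,"v":55,"w":39}
After op 6 (replace /v 23): {"by":75,"sc":71,"v":23,"w":39}
After op 7 (replace /sc 59): {"by":75,"sc":59,"v":23,"w":39}
After op 8 (remove /v): {"by":75,"sc":59,"w":39}
After op 9 (replace /w 99): {"by":75,"sc":59,"w":99}
After op 10 (replace /w 1): {"by":75,"sc":59,"w":1}
After op 11 (replace /sc 81): {"by":75,"sc":81,"w":1}
After op 12 (replace /w 4): {"by":75,"sc":81,"w":4}
After op 13 (replace /sc 4): {"by":75,"sc":4,"w":4}
After op 14 (add /uhd 30): {"by":75,"sc":4,"uhd":30,"w":4}
After op 15 (replace /by 68): {"by":68,"sc":4,"uhd":30,"w":4}
After op 16 (add /z 89): {"by":68,"sc":4,"uhd":30,"w":4,"z":89}
After op 17 (remove /uhd): {"by":68,"sc":4,"w":4,"z":89}
Value at /w: 4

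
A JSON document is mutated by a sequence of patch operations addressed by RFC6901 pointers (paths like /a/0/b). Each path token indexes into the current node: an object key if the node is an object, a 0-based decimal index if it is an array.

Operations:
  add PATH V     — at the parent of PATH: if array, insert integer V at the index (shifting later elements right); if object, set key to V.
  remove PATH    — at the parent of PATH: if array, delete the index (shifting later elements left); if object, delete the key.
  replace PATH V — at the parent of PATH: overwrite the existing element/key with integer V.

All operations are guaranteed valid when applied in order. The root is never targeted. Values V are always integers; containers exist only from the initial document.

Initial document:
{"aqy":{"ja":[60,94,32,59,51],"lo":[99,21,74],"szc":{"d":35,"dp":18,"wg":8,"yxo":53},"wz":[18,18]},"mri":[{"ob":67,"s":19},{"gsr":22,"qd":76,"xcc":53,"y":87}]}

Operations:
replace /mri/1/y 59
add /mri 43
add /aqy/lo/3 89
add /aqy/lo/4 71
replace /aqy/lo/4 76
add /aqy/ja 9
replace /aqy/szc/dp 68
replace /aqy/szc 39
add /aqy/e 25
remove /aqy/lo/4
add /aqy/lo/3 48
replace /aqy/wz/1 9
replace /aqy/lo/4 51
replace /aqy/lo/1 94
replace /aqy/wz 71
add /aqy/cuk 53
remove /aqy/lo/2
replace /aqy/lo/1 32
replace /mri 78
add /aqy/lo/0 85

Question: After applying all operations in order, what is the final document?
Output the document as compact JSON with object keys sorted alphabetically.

Answer: {"aqy":{"cuk":53,"e":25,"ja":9,"lo":[85,99,32,48,51],"szc":39,"wz":71},"mri":78}

Derivation:
After op 1 (replace /mri/1/y 59): {"aqy":{"ja":[60,94,32,59,51],"lo":[99,21,74],"szc":{"d":35,"dp":18,"wg":8,"yxo":53},"wz":[18,18]},"mri":[{"ob":67,"s":19},{"gsr":22,"qd":76,"xcc":53,"y":59}]}
After op 2 (add /mri 43): {"aqy":{"ja":[60,94,32,59,51],"lo":[99,21,74],"szc":{"d":35,"dp":18,"wg":8,"yxo":53},"wz":[18,18]},"mri":43}
After op 3 (add /aqy/lo/3 89): {"aqy":{"ja":[60,94,32,59,51],"lo":[99,21,74,89],"szc":{"d":35,"dp":18,"wg":8,"yxo":53},"wz":[18,18]},"mri":43}
After op 4 (add /aqy/lo/4 71): {"aqy":{"ja":[60,94,32,59,51],"lo":[99,21,74,89,71],"szc":{"d":35,"dp":18,"wg":8,"yxo":53},"wz":[18,18]},"mri":43}
After op 5 (replace /aqy/lo/4 76): {"aqy":{"ja":[60,94,32,59,51],"lo":[99,21,74,89,76],"szc":{"d":35,"dp":18,"wg":8,"yxo":53},"wz":[18,18]},"mri":43}
After op 6 (add /aqy/ja 9): {"aqy":{"ja":9,"lo":[99,21,74,89,76],"szc":{"d":35,"dp":18,"wg":8,"yxo":53},"wz":[18,18]},"mri":43}
After op 7 (replace /aqy/szc/dp 68): {"aqy":{"ja":9,"lo":[99,21,74,89,76],"szc":{"d":35,"dp":68,"wg":8,"yxo":53},"wz":[18,18]},"mri":43}
After op 8 (replace /aqy/szc 39): {"aqy":{"ja":9,"lo":[99,21,74,89,76],"szc":39,"wz":[18,18]},"mri":43}
After op 9 (add /aqy/e 25): {"aqy":{"e":25,"ja":9,"lo":[99,21,74,89,76],"szc":39,"wz":[18,18]},"mri":43}
After op 10 (remove /aqy/lo/4): {"aqy":{"e":25,"ja":9,"lo":[99,21,74,89],"szc":39,"wz":[18,18]},"mri":43}
After op 11 (add /aqy/lo/3 48): {"aqy":{"e":25,"ja":9,"lo":[99,21,74,48,89],"szc":39,"wz":[18,18]},"mri":43}
After op 12 (replace /aqy/wz/1 9): {"aqy":{"e":25,"ja":9,"lo":[99,21,74,48,89],"szc":39,"wz":[18,9]},"mri":43}
After op 13 (replace /aqy/lo/4 51): {"aqy":{"e":25,"ja":9,"lo":[99,21,74,48,51],"szc":39,"wz":[18,9]},"mri":43}
After op 14 (replace /aqy/lo/1 94): {"aqy":{"e":25,"ja":9,"lo":[99,94,74,48,51],"szc":39,"wz":[18,9]},"mri":43}
After op 15 (replace /aqy/wz 71): {"aqy":{"e":25,"ja":9,"lo":[99,94,74,48,51],"szc":39,"wz":71},"mri":43}
After op 16 (add /aqy/cuk 53): {"aqy":{"cuk":53,"e":25,"ja":9,"lo":[99,94,74,48,51],"szc":39,"wz":71},"mri":43}
After op 17 (remove /aqy/lo/2): {"aqy":{"cuk":53,"e":25,"ja":9,"lo":[99,94,48,51],"szc":39,"wz":71},"mri":43}
After op 18 (replace /aqy/lo/1 32): {"aqy":{"cuk":53,"e":25,"ja":9,"lo":[99,32,48,51],"szc":39,"wz":71},"mri":43}
After op 19 (replace /mri 78): {"aqy":{"cuk":53,"e":25,"ja":9,"lo":[99,32,48,51],"szc":39,"wz":71},"mri":78}
After op 20 (add /aqy/lo/0 85): {"aqy":{"cuk":53,"e":25,"ja":9,"lo":[85,99,32,48,51],"szc":39,"wz":71},"mri":78}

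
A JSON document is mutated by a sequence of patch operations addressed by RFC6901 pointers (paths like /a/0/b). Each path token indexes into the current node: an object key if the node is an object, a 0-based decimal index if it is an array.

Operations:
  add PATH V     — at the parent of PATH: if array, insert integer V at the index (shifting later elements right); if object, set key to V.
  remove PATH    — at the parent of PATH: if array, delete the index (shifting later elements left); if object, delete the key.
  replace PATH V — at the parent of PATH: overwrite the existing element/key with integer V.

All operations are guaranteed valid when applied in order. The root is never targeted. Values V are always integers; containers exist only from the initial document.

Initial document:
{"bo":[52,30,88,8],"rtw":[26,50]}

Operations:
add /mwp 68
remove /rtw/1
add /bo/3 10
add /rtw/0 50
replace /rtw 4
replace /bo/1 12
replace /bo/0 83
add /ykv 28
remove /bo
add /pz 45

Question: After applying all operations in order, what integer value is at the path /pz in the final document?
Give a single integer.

Answer: 45

Derivation:
After op 1 (add /mwp 68): {"bo":[52,30,88,8],"mwp":68,"rtw":[26,50]}
After op 2 (remove /rtw/1): {"bo":[52,30,88,8],"mwp":68,"rtw":[26]}
After op 3 (add /bo/3 10): {"bo":[52,30,88,10,8],"mwp":68,"rtw":[26]}
After op 4 (add /rtw/0 50): {"bo":[52,30,88,10,8],"mwp":68,"rtw":[50,26]}
After op 5 (replace /rtw 4): {"bo":[52,30,88,10,8],"mwp":68,"rtw":4}
After op 6 (replace /bo/1 12): {"bo":[52,12,88,10,8],"mwp":68,"rtw":4}
After op 7 (replace /bo/0 83): {"bo":[83,12,88,10,8],"mwp":68,"rtw":4}
After op 8 (add /ykv 28): {"bo":[83,12,88,10,8],"mwp":68,"rtw":4,"ykv":28}
After op 9 (remove /bo): {"mwp":68,"rtw":4,"ykv":28}
After op 10 (add /pz 45): {"mwp":68,"pz":45,"rtw":4,"ykv":28}
Value at /pz: 45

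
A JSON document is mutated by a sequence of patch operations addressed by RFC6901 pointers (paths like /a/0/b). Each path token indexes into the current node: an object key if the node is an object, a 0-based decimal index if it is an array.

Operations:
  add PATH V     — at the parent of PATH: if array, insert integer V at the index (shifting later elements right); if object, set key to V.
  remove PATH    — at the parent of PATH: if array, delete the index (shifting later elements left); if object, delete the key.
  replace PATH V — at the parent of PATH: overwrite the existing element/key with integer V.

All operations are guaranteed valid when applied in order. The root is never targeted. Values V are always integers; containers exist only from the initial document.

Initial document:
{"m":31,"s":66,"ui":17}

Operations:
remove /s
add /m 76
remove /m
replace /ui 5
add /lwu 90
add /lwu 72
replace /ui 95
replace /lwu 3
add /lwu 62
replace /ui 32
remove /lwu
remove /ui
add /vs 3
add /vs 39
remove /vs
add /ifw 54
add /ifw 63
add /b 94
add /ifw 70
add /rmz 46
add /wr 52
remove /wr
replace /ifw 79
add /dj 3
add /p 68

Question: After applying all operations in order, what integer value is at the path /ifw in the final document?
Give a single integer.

Answer: 79

Derivation:
After op 1 (remove /s): {"m":31,"ui":17}
After op 2 (add /m 76): {"m":76,"ui":17}
After op 3 (remove /m): {"ui":17}
After op 4 (replace /ui 5): {"ui":5}
After op 5 (add /lwu 90): {"lwu":90,"ui":5}
After op 6 (add /lwu 72): {"lwu":72,"ui":5}
After op 7 (replace /ui 95): {"lwu":72,"ui":95}
After op 8 (replace /lwu 3): {"lwu":3,"ui":95}
After op 9 (add /lwu 62): {"lwu":62,"ui":95}
After op 10 (replace /ui 32): {"lwu":62,"ui":32}
After op 11 (remove /lwu): {"ui":32}
After op 12 (remove /ui): {}
After op 13 (add /vs 3): {"vs":3}
After op 14 (add /vs 39): {"vs":39}
After op 15 (remove /vs): {}
After op 16 (add /ifw 54): {"ifw":54}
After op 17 (add /ifw 63): {"ifw":63}
After op 18 (add /b 94): {"b":94,"ifw":63}
After op 19 (add /ifw 70): {"b":94,"ifw":70}
After op 20 (add /rmz 46): {"b":94,"ifw":70,"rmz":46}
After op 21 (add /wr 52): {"b":94,"ifw":70,"rmz":46,"wr":52}
After op 22 (remove /wr): {"b":94,"ifw":70,"rmz":46}
After op 23 (replace /ifw 79): {"b":94,"ifw":79,"rmz":46}
After op 24 (add /dj 3): {"b":94,"dj":3,"ifw":79,"rmz":46}
After op 25 (add /p 68): {"b":94,"dj":3,"ifw":79,"p":68,"rmz":46}
Value at /ifw: 79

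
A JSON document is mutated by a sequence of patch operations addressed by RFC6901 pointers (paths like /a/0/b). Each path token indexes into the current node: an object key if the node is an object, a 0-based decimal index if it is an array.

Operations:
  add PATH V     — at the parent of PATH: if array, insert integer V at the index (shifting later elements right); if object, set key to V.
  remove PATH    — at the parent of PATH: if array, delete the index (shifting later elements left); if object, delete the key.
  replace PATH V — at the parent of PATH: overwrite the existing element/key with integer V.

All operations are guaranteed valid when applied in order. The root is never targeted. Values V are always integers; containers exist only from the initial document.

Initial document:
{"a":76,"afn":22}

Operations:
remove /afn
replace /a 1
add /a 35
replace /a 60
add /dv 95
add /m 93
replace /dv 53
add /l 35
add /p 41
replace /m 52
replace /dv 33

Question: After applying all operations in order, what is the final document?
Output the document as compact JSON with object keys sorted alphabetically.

Answer: {"a":60,"dv":33,"l":35,"m":52,"p":41}

Derivation:
After op 1 (remove /afn): {"a":76}
After op 2 (replace /a 1): {"a":1}
After op 3 (add /a 35): {"a":35}
After op 4 (replace /a 60): {"a":60}
After op 5 (add /dv 95): {"a":60,"dv":95}
After op 6 (add /m 93): {"a":60,"dv":95,"m":93}
After op 7 (replace /dv 53): {"a":60,"dv":53,"m":93}
After op 8 (add /l 35): {"a":60,"dv":53,"l":35,"m":93}
After op 9 (add /p 41): {"a":60,"dv":53,"l":35,"m":93,"p":41}
After op 10 (replace /m 52): {"a":60,"dv":53,"l":35,"m":52,"p":41}
After op 11 (replace /dv 33): {"a":60,"dv":33,"l":35,"m":52,"p":41}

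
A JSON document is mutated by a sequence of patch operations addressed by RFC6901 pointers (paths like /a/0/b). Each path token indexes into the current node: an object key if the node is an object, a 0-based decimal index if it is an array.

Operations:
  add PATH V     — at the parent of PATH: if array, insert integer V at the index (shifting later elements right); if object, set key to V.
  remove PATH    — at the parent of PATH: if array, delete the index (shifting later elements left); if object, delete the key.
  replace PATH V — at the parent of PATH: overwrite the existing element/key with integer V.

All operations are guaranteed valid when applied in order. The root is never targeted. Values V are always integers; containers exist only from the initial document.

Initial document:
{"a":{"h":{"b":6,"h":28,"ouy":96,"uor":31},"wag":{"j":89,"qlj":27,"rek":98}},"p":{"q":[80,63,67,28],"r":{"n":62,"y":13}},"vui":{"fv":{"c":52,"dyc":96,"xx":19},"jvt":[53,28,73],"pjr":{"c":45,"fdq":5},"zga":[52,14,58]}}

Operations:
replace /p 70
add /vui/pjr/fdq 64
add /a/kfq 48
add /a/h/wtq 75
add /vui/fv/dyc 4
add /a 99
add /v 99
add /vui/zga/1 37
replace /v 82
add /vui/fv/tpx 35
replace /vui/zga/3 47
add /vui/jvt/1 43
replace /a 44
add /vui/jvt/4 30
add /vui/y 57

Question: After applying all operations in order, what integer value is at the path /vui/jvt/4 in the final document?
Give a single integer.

Answer: 30

Derivation:
After op 1 (replace /p 70): {"a":{"h":{"b":6,"h":28,"ouy":96,"uor":31},"wag":{"j":89,"qlj":27,"rek":98}},"p":70,"vui":{"fv":{"c":52,"dyc":96,"xx":19},"jvt":[53,28,73],"pjr":{"c":45,"fdq":5},"zga":[52,14,58]}}
After op 2 (add /vui/pjr/fdq 64): {"a":{"h":{"b":6,"h":28,"ouy":96,"uor":31},"wag":{"j":89,"qlj":27,"rek":98}},"p":70,"vui":{"fv":{"c":52,"dyc":96,"xx":19},"jvt":[53,28,73],"pjr":{"c":45,"fdq":64},"zga":[52,14,58]}}
After op 3 (add /a/kfq 48): {"a":{"h":{"b":6,"h":28,"ouy":96,"uor":31},"kfq":48,"wag":{"j":89,"qlj":27,"rek":98}},"p":70,"vui":{"fv":{"c":52,"dyc":96,"xx":19},"jvt":[53,28,73],"pjr":{"c":45,"fdq":64},"zga":[52,14,58]}}
After op 4 (add /a/h/wtq 75): {"a":{"h":{"b":6,"h":28,"ouy":96,"uor":31,"wtq":75},"kfq":48,"wag":{"j":89,"qlj":27,"rek":98}},"p":70,"vui":{"fv":{"c":52,"dyc":96,"xx":19},"jvt":[53,28,73],"pjr":{"c":45,"fdq":64},"zga":[52,14,58]}}
After op 5 (add /vui/fv/dyc 4): {"a":{"h":{"b":6,"h":28,"ouy":96,"uor":31,"wtq":75},"kfq":48,"wag":{"j":89,"qlj":27,"rek":98}},"p":70,"vui":{"fv":{"c":52,"dyc":4,"xx":19},"jvt":[53,28,73],"pjr":{"c":45,"fdq":64},"zga":[52,14,58]}}
After op 6 (add /a 99): {"a":99,"p":70,"vui":{"fv":{"c":52,"dyc":4,"xx":19},"jvt":[53,28,73],"pjr":{"c":45,"fdq":64},"zga":[52,14,58]}}
After op 7 (add /v 99): {"a":99,"p":70,"v":99,"vui":{"fv":{"c":52,"dyc":4,"xx":19},"jvt":[53,28,73],"pjr":{"c":45,"fdq":64},"zga":[52,14,58]}}
After op 8 (add /vui/zga/1 37): {"a":99,"p":70,"v":99,"vui":{"fv":{"c":52,"dyc":4,"xx":19},"jvt":[53,28,73],"pjr":{"c":45,"fdq":64},"zga":[52,37,14,58]}}
After op 9 (replace /v 82): {"a":99,"p":70,"v":82,"vui":{"fv":{"c":52,"dyc":4,"xx":19},"jvt":[53,28,73],"pjr":{"c":45,"fdq":64},"zga":[52,37,14,58]}}
After op 10 (add /vui/fv/tpx 35): {"a":99,"p":70,"v":82,"vui":{"fv":{"c":52,"dyc":4,"tpx":35,"xx":19},"jvt":[53,28,73],"pjr":{"c":45,"fdq":64},"zga":[52,37,14,58]}}
After op 11 (replace /vui/zga/3 47): {"a":99,"p":70,"v":82,"vui":{"fv":{"c":52,"dyc":4,"tpx":35,"xx":19},"jvt":[53,28,73],"pjr":{"c":45,"fdq":64},"zga":[52,37,14,47]}}
After op 12 (add /vui/jvt/1 43): {"a":99,"p":70,"v":82,"vui":{"fv":{"c":52,"dyc":4,"tpx":35,"xx":19},"jvt":[53,43,28,73],"pjr":{"c":45,"fdq":64},"zga":[52,37,14,47]}}
After op 13 (replace /a 44): {"a":44,"p":70,"v":82,"vui":{"fv":{"c":52,"dyc":4,"tpx":35,"xx":19},"jvt":[53,43,28,73],"pjr":{"c":45,"fdq":64},"zga":[52,37,14,47]}}
After op 14 (add /vui/jvt/4 30): {"a":44,"p":70,"v":82,"vui":{"fv":{"c":52,"dyc":4,"tpx":35,"xx":19},"jvt":[53,43,28,73,30],"pjr":{"c":45,"fdq":64},"zga":[52,37,14,47]}}
After op 15 (add /vui/y 57): {"a":44,"p":70,"v":82,"vui":{"fv":{"c":52,"dyc":4,"tpx":35,"xx":19},"jvt":[53,43,28,73,30],"pjr":{"c":45,"fdq":64},"y":57,"zga":[52,37,14,47]}}
Value at /vui/jvt/4: 30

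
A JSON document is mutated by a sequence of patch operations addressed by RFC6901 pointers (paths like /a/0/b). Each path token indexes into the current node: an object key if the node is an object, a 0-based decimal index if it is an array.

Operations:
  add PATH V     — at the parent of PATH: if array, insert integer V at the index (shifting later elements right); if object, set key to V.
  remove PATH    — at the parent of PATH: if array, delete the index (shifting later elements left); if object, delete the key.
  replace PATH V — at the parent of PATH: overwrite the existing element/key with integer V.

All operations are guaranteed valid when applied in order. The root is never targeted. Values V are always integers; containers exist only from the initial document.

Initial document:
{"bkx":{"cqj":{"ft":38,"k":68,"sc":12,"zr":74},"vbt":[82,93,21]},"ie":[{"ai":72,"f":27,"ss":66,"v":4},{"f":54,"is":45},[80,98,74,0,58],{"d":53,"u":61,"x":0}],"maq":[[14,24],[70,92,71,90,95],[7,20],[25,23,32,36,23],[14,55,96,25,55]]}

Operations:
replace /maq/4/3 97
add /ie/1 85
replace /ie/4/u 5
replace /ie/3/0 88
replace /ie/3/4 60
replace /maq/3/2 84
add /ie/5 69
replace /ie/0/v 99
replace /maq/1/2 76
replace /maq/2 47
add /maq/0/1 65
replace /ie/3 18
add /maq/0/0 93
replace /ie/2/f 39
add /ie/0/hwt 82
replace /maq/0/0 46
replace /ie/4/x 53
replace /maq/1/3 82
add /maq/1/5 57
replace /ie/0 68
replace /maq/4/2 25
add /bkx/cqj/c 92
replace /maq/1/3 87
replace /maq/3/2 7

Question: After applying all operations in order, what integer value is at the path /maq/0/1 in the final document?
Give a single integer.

Answer: 14

Derivation:
After op 1 (replace /maq/4/3 97): {"bkx":{"cqj":{"ft":38,"k":68,"sc":12,"zr":74},"vbt":[82,93,21]},"ie":[{"ai":72,"f":27,"ss":66,"v":4},{"f":54,"is":45},[80,98,74,0,58],{"d":53,"u":61,"x":0}],"maq":[[14,24],[70,92,71,90,95],[7,20],[25,23,32,36,23],[14,55,96,97,55]]}
After op 2 (add /ie/1 85): {"bkx":{"cqj":{"ft":38,"k":68,"sc":12,"zr":74},"vbt":[82,93,21]},"ie":[{"ai":72,"f":27,"ss":66,"v":4},85,{"f":54,"is":45},[80,98,74,0,58],{"d":53,"u":61,"x":0}],"maq":[[14,24],[70,92,71,90,95],[7,20],[25,23,32,36,23],[14,55,96,97,55]]}
After op 3 (replace /ie/4/u 5): {"bkx":{"cqj":{"ft":38,"k":68,"sc":12,"zr":74},"vbt":[82,93,21]},"ie":[{"ai":72,"f":27,"ss":66,"v":4},85,{"f":54,"is":45},[80,98,74,0,58],{"d":53,"u":5,"x":0}],"maq":[[14,24],[70,92,71,90,95],[7,20],[25,23,32,36,23],[14,55,96,97,55]]}
After op 4 (replace /ie/3/0 88): {"bkx":{"cqj":{"ft":38,"k":68,"sc":12,"zr":74},"vbt":[82,93,21]},"ie":[{"ai":72,"f":27,"ss":66,"v":4},85,{"f":54,"is":45},[88,98,74,0,58],{"d":53,"u":5,"x":0}],"maq":[[14,24],[70,92,71,90,95],[7,20],[25,23,32,36,23],[14,55,96,97,55]]}
After op 5 (replace /ie/3/4 60): {"bkx":{"cqj":{"ft":38,"k":68,"sc":12,"zr":74},"vbt":[82,93,21]},"ie":[{"ai":72,"f":27,"ss":66,"v":4},85,{"f":54,"is":45},[88,98,74,0,60],{"d":53,"u":5,"x":0}],"maq":[[14,24],[70,92,71,90,95],[7,20],[25,23,32,36,23],[14,55,96,97,55]]}
After op 6 (replace /maq/3/2 84): {"bkx":{"cqj":{"ft":38,"k":68,"sc":12,"zr":74},"vbt":[82,93,21]},"ie":[{"ai":72,"f":27,"ss":66,"v":4},85,{"f":54,"is":45},[88,98,74,0,60],{"d":53,"u":5,"x":0}],"maq":[[14,24],[70,92,71,90,95],[7,20],[25,23,84,36,23],[14,55,96,97,55]]}
After op 7 (add /ie/5 69): {"bkx":{"cqj":{"ft":38,"k":68,"sc":12,"zr":74},"vbt":[82,93,21]},"ie":[{"ai":72,"f":27,"ss":66,"v":4},85,{"f":54,"is":45},[88,98,74,0,60],{"d":53,"u":5,"x":0},69],"maq":[[14,24],[70,92,71,90,95],[7,20],[25,23,84,36,23],[14,55,96,97,55]]}
After op 8 (replace /ie/0/v 99): {"bkx":{"cqj":{"ft":38,"k":68,"sc":12,"zr":74},"vbt":[82,93,21]},"ie":[{"ai":72,"f":27,"ss":66,"v":99},85,{"f":54,"is":45},[88,98,74,0,60],{"d":53,"u":5,"x":0},69],"maq":[[14,24],[70,92,71,90,95],[7,20],[25,23,84,36,23],[14,55,96,97,55]]}
After op 9 (replace /maq/1/2 76): {"bkx":{"cqj":{"ft":38,"k":68,"sc":12,"zr":74},"vbt":[82,93,21]},"ie":[{"ai":72,"f":27,"ss":66,"v":99},85,{"f":54,"is":45},[88,98,74,0,60],{"d":53,"u":5,"x":0},69],"maq":[[14,24],[70,92,76,90,95],[7,20],[25,23,84,36,23],[14,55,96,97,55]]}
After op 10 (replace /maq/2 47): {"bkx":{"cqj":{"ft":38,"k":68,"sc":12,"zr":74},"vbt":[82,93,21]},"ie":[{"ai":72,"f":27,"ss":66,"v":99},85,{"f":54,"is":45},[88,98,74,0,60],{"d":53,"u":5,"x":0},69],"maq":[[14,24],[70,92,76,90,95],47,[25,23,84,36,23],[14,55,96,97,55]]}
After op 11 (add /maq/0/1 65): {"bkx":{"cqj":{"ft":38,"k":68,"sc":12,"zr":74},"vbt":[82,93,21]},"ie":[{"ai":72,"f":27,"ss":66,"v":99},85,{"f":54,"is":45},[88,98,74,0,60],{"d":53,"u":5,"x":0},69],"maq":[[14,65,24],[70,92,76,90,95],47,[25,23,84,36,23],[14,55,96,97,55]]}
After op 12 (replace /ie/3 18): {"bkx":{"cqj":{"ft":38,"k":68,"sc":12,"zr":74},"vbt":[82,93,21]},"ie":[{"ai":72,"f":27,"ss":66,"v":99},85,{"f":54,"is":45},18,{"d":53,"u":5,"x":0},69],"maq":[[14,65,24],[70,92,76,90,95],47,[25,23,84,36,23],[14,55,96,97,55]]}
After op 13 (add /maq/0/0 93): {"bkx":{"cqj":{"ft":38,"k":68,"sc":12,"zr":74},"vbt":[82,93,21]},"ie":[{"ai":72,"f":27,"ss":66,"v":99},85,{"f":54,"is":45},18,{"d":53,"u":5,"x":0},69],"maq":[[93,14,65,24],[70,92,76,90,95],47,[25,23,84,36,23],[14,55,96,97,55]]}
After op 14 (replace /ie/2/f 39): {"bkx":{"cqj":{"ft":38,"k":68,"sc":12,"zr":74},"vbt":[82,93,21]},"ie":[{"ai":72,"f":27,"ss":66,"v":99},85,{"f":39,"is":45},18,{"d":53,"u":5,"x":0},69],"maq":[[93,14,65,24],[70,92,76,90,95],47,[25,23,84,36,23],[14,55,96,97,55]]}
After op 15 (add /ie/0/hwt 82): {"bkx":{"cqj":{"ft":38,"k":68,"sc":12,"zr":74},"vbt":[82,93,21]},"ie":[{"ai":72,"f":27,"hwt":82,"ss":66,"v":99},85,{"f":39,"is":45},18,{"d":53,"u":5,"x":0},69],"maq":[[93,14,65,24],[70,92,76,90,95],47,[25,23,84,36,23],[14,55,96,97,55]]}
After op 16 (replace /maq/0/0 46): {"bkx":{"cqj":{"ft":38,"k":68,"sc":12,"zr":74},"vbt":[82,93,21]},"ie":[{"ai":72,"f":27,"hwt":82,"ss":66,"v":99},85,{"f":39,"is":45},18,{"d":53,"u":5,"x":0},69],"maq":[[46,14,65,24],[70,92,76,90,95],47,[25,23,84,36,23],[14,55,96,97,55]]}
After op 17 (replace /ie/4/x 53): {"bkx":{"cqj":{"ft":38,"k":68,"sc":12,"zr":74},"vbt":[82,93,21]},"ie":[{"ai":72,"f":27,"hwt":82,"ss":66,"v":99},85,{"f":39,"is":45},18,{"d":53,"u":5,"x":53},69],"maq":[[46,14,65,24],[70,92,76,90,95],47,[25,23,84,36,23],[14,55,96,97,55]]}
After op 18 (replace /maq/1/3 82): {"bkx":{"cqj":{"ft":38,"k":68,"sc":12,"zr":74},"vbt":[82,93,21]},"ie":[{"ai":72,"f":27,"hwt":82,"ss":66,"v":99},85,{"f":39,"is":45},18,{"d":53,"u":5,"x":53},69],"maq":[[46,14,65,24],[70,92,76,82,95],47,[25,23,84,36,23],[14,55,96,97,55]]}
After op 19 (add /maq/1/5 57): {"bkx":{"cqj":{"ft":38,"k":68,"sc":12,"zr":74},"vbt":[82,93,21]},"ie":[{"ai":72,"f":27,"hwt":82,"ss":66,"v":99},85,{"f":39,"is":45},18,{"d":53,"u":5,"x":53},69],"maq":[[46,14,65,24],[70,92,76,82,95,57],47,[25,23,84,36,23],[14,55,96,97,55]]}
After op 20 (replace /ie/0 68): {"bkx":{"cqj":{"ft":38,"k":68,"sc":12,"zr":74},"vbt":[82,93,21]},"ie":[68,85,{"f":39,"is":45},18,{"d":53,"u":5,"x":53},69],"maq":[[46,14,65,24],[70,92,76,82,95,57],47,[25,23,84,36,23],[14,55,96,97,55]]}
After op 21 (replace /maq/4/2 25): {"bkx":{"cqj":{"ft":38,"k":68,"sc":12,"zr":74},"vbt":[82,93,21]},"ie":[68,85,{"f":39,"is":45},18,{"d":53,"u":5,"x":53},69],"maq":[[46,14,65,24],[70,92,76,82,95,57],47,[25,23,84,36,23],[14,55,25,97,55]]}
After op 22 (add /bkx/cqj/c 92): {"bkx":{"cqj":{"c":92,"ft":38,"k":68,"sc":12,"zr":74},"vbt":[82,93,21]},"ie":[68,85,{"f":39,"is":45},18,{"d":53,"u":5,"x":53},69],"maq":[[46,14,65,24],[70,92,76,82,95,57],47,[25,23,84,36,23],[14,55,25,97,55]]}
After op 23 (replace /maq/1/3 87): {"bkx":{"cqj":{"c":92,"ft":38,"k":68,"sc":12,"zr":74},"vbt":[82,93,21]},"ie":[68,85,{"f":39,"is":45},18,{"d":53,"u":5,"x":53},69],"maq":[[46,14,65,24],[70,92,76,87,95,57],47,[25,23,84,36,23],[14,55,25,97,55]]}
After op 24 (replace /maq/3/2 7): {"bkx":{"cqj":{"c":92,"ft":38,"k":68,"sc":12,"zr":74},"vbt":[82,93,21]},"ie":[68,85,{"f":39,"is":45},18,{"d":53,"u":5,"x":53},69],"maq":[[46,14,65,24],[70,92,76,87,95,57],47,[25,23,7,36,23],[14,55,25,97,55]]}
Value at /maq/0/1: 14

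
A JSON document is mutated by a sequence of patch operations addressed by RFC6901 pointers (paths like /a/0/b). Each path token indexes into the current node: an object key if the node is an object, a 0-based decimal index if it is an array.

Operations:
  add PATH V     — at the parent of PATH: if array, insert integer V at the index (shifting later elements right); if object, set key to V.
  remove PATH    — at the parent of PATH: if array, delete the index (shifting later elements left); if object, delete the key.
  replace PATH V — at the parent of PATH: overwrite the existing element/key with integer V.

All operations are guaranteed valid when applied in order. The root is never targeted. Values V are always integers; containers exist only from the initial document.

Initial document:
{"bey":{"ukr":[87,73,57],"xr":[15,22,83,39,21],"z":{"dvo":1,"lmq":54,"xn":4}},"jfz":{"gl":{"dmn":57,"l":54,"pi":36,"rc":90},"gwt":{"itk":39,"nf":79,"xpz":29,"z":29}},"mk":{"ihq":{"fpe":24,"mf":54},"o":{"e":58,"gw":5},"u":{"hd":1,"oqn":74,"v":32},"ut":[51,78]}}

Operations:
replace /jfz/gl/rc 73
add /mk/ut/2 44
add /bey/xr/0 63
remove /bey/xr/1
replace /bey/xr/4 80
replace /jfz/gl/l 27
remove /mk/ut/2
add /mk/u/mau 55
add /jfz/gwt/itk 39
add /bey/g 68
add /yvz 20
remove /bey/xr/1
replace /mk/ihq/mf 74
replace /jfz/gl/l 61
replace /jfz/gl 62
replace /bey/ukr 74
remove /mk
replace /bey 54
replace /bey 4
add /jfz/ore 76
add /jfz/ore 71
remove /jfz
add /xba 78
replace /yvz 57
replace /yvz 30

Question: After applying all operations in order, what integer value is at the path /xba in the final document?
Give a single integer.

Answer: 78

Derivation:
After op 1 (replace /jfz/gl/rc 73): {"bey":{"ukr":[87,73,57],"xr":[15,22,83,39,21],"z":{"dvo":1,"lmq":54,"xn":4}},"jfz":{"gl":{"dmn":57,"l":54,"pi":36,"rc":73},"gwt":{"itk":39,"nf":79,"xpz":29,"z":29}},"mk":{"ihq":{"fpe":24,"mf":54},"o":{"e":58,"gw":5},"u":{"hd":1,"oqn":74,"v":32},"ut":[51,78]}}
After op 2 (add /mk/ut/2 44): {"bey":{"ukr":[87,73,57],"xr":[15,22,83,39,21],"z":{"dvo":1,"lmq":54,"xn":4}},"jfz":{"gl":{"dmn":57,"l":54,"pi":36,"rc":73},"gwt":{"itk":39,"nf":79,"xpz":29,"z":29}},"mk":{"ihq":{"fpe":24,"mf":54},"o":{"e":58,"gw":5},"u":{"hd":1,"oqn":74,"v":32},"ut":[51,78,44]}}
After op 3 (add /bey/xr/0 63): {"bey":{"ukr":[87,73,57],"xr":[63,15,22,83,39,21],"z":{"dvo":1,"lmq":54,"xn":4}},"jfz":{"gl":{"dmn":57,"l":54,"pi":36,"rc":73},"gwt":{"itk":39,"nf":79,"xpz":29,"z":29}},"mk":{"ihq":{"fpe":24,"mf":54},"o":{"e":58,"gw":5},"u":{"hd":1,"oqn":74,"v":32},"ut":[51,78,44]}}
After op 4 (remove /bey/xr/1): {"bey":{"ukr":[87,73,57],"xr":[63,22,83,39,21],"z":{"dvo":1,"lmq":54,"xn":4}},"jfz":{"gl":{"dmn":57,"l":54,"pi":36,"rc":73},"gwt":{"itk":39,"nf":79,"xpz":29,"z":29}},"mk":{"ihq":{"fpe":24,"mf":54},"o":{"e":58,"gw":5},"u":{"hd":1,"oqn":74,"v":32},"ut":[51,78,44]}}
After op 5 (replace /bey/xr/4 80): {"bey":{"ukr":[87,73,57],"xr":[63,22,83,39,80],"z":{"dvo":1,"lmq":54,"xn":4}},"jfz":{"gl":{"dmn":57,"l":54,"pi":36,"rc":73},"gwt":{"itk":39,"nf":79,"xpz":29,"z":29}},"mk":{"ihq":{"fpe":24,"mf":54},"o":{"e":58,"gw":5},"u":{"hd":1,"oqn":74,"v":32},"ut":[51,78,44]}}
After op 6 (replace /jfz/gl/l 27): {"bey":{"ukr":[87,73,57],"xr":[63,22,83,39,80],"z":{"dvo":1,"lmq":54,"xn":4}},"jfz":{"gl":{"dmn":57,"l":27,"pi":36,"rc":73},"gwt":{"itk":39,"nf":79,"xpz":29,"z":29}},"mk":{"ihq":{"fpe":24,"mf":54},"o":{"e":58,"gw":5},"u":{"hd":1,"oqn":74,"v":32},"ut":[51,78,44]}}
After op 7 (remove /mk/ut/2): {"bey":{"ukr":[87,73,57],"xr":[63,22,83,39,80],"z":{"dvo":1,"lmq":54,"xn":4}},"jfz":{"gl":{"dmn":57,"l":27,"pi":36,"rc":73},"gwt":{"itk":39,"nf":79,"xpz":29,"z":29}},"mk":{"ihq":{"fpe":24,"mf":54},"o":{"e":58,"gw":5},"u":{"hd":1,"oqn":74,"v":32},"ut":[51,78]}}
After op 8 (add /mk/u/mau 55): {"bey":{"ukr":[87,73,57],"xr":[63,22,83,39,80],"z":{"dvo":1,"lmq":54,"xn":4}},"jfz":{"gl":{"dmn":57,"l":27,"pi":36,"rc":73},"gwt":{"itk":39,"nf":79,"xpz":29,"z":29}},"mk":{"ihq":{"fpe":24,"mf":54},"o":{"e":58,"gw":5},"u":{"hd":1,"mau":55,"oqn":74,"v":32},"ut":[51,78]}}
After op 9 (add /jfz/gwt/itk 39): {"bey":{"ukr":[87,73,57],"xr":[63,22,83,39,80],"z":{"dvo":1,"lmq":54,"xn":4}},"jfz":{"gl":{"dmn":57,"l":27,"pi":36,"rc":73},"gwt":{"itk":39,"nf":79,"xpz":29,"z":29}},"mk":{"ihq":{"fpe":24,"mf":54},"o":{"e":58,"gw":5},"u":{"hd":1,"mau":55,"oqn":74,"v":32},"ut":[51,78]}}
After op 10 (add /bey/g 68): {"bey":{"g":68,"ukr":[87,73,57],"xr":[63,22,83,39,80],"z":{"dvo":1,"lmq":54,"xn":4}},"jfz":{"gl":{"dmn":57,"l":27,"pi":36,"rc":73},"gwt":{"itk":39,"nf":79,"xpz":29,"z":29}},"mk":{"ihq":{"fpe":24,"mf":54},"o":{"e":58,"gw":5},"u":{"hd":1,"mau":55,"oqn":74,"v":32},"ut":[51,78]}}
After op 11 (add /yvz 20): {"bey":{"g":68,"ukr":[87,73,57],"xr":[63,22,83,39,80],"z":{"dvo":1,"lmq":54,"xn":4}},"jfz":{"gl":{"dmn":57,"l":27,"pi":36,"rc":73},"gwt":{"itk":39,"nf":79,"xpz":29,"z":29}},"mk":{"ihq":{"fpe":24,"mf":54},"o":{"e":58,"gw":5},"u":{"hd":1,"mau":55,"oqn":74,"v":32},"ut":[51,78]},"yvz":20}
After op 12 (remove /bey/xr/1): {"bey":{"g":68,"ukr":[87,73,57],"xr":[63,83,39,80],"z":{"dvo":1,"lmq":54,"xn":4}},"jfz":{"gl":{"dmn":57,"l":27,"pi":36,"rc":73},"gwt":{"itk":39,"nf":79,"xpz":29,"z":29}},"mk":{"ihq":{"fpe":24,"mf":54},"o":{"e":58,"gw":5},"u":{"hd":1,"mau":55,"oqn":74,"v":32},"ut":[51,78]},"yvz":20}
After op 13 (replace /mk/ihq/mf 74): {"bey":{"g":68,"ukr":[87,73,57],"xr":[63,83,39,80],"z":{"dvo":1,"lmq":54,"xn":4}},"jfz":{"gl":{"dmn":57,"l":27,"pi":36,"rc":73},"gwt":{"itk":39,"nf":79,"xpz":29,"z":29}},"mk":{"ihq":{"fpe":24,"mf":74},"o":{"e":58,"gw":5},"u":{"hd":1,"mau":55,"oqn":74,"v":32},"ut":[51,78]},"yvz":20}
After op 14 (replace /jfz/gl/l 61): {"bey":{"g":68,"ukr":[87,73,57],"xr":[63,83,39,80],"z":{"dvo":1,"lmq":54,"xn":4}},"jfz":{"gl":{"dmn":57,"l":61,"pi":36,"rc":73},"gwt":{"itk":39,"nf":79,"xpz":29,"z":29}},"mk":{"ihq":{"fpe":24,"mf":74},"o":{"e":58,"gw":5},"u":{"hd":1,"mau":55,"oqn":74,"v":32},"ut":[51,78]},"yvz":20}
After op 15 (replace /jfz/gl 62): {"bey":{"g":68,"ukr":[87,73,57],"xr":[63,83,39,80],"z":{"dvo":1,"lmq":54,"xn":4}},"jfz":{"gl":62,"gwt":{"itk":39,"nf":79,"xpz":29,"z":29}},"mk":{"ihq":{"fpe":24,"mf":74},"o":{"e":58,"gw":5},"u":{"hd":1,"mau":55,"oqn":74,"v":32},"ut":[51,78]},"yvz":20}
After op 16 (replace /bey/ukr 74): {"bey":{"g":68,"ukr":74,"xr":[63,83,39,80],"z":{"dvo":1,"lmq":54,"xn":4}},"jfz":{"gl":62,"gwt":{"itk":39,"nf":79,"xpz":29,"z":29}},"mk":{"ihq":{"fpe":24,"mf":74},"o":{"e":58,"gw":5},"u":{"hd":1,"mau":55,"oqn":74,"v":32},"ut":[51,78]},"yvz":20}
After op 17 (remove /mk): {"bey":{"g":68,"ukr":74,"xr":[63,83,39,80],"z":{"dvo":1,"lmq":54,"xn":4}},"jfz":{"gl":62,"gwt":{"itk":39,"nf":79,"xpz":29,"z":29}},"yvz":20}
After op 18 (replace /bey 54): {"bey":54,"jfz":{"gl":62,"gwt":{"itk":39,"nf":79,"xpz":29,"z":29}},"yvz":20}
After op 19 (replace /bey 4): {"bey":4,"jfz":{"gl":62,"gwt":{"itk":39,"nf":79,"xpz":29,"z":29}},"yvz":20}
After op 20 (add /jfz/ore 76): {"bey":4,"jfz":{"gl":62,"gwt":{"itk":39,"nf":79,"xpz":29,"z":29},"ore":76},"yvz":20}
After op 21 (add /jfz/ore 71): {"bey":4,"jfz":{"gl":62,"gwt":{"itk":39,"nf":79,"xpz":29,"z":29},"ore":71},"yvz":20}
After op 22 (remove /jfz): {"bey":4,"yvz":20}
After op 23 (add /xba 78): {"bey":4,"xba":78,"yvz":20}
After op 24 (replace /yvz 57): {"bey":4,"xba":78,"yvz":57}
After op 25 (replace /yvz 30): {"bey":4,"xba":78,"yvz":30}
Value at /xba: 78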